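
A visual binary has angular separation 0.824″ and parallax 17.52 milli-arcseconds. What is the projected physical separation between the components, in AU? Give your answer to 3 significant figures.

47.0 AU

d = 1/p = 1/0.01752″ = 57.078 pc.
At distance d (pc), an angle of θ arcsec spans θ·d AU: s = 0.824 × 57.078 = 47.032 AU.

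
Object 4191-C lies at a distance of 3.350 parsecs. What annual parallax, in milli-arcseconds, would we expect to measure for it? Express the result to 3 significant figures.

299 mas

p = 1/d = 1/3.35 = 0.29851 arcsec.
= 0.29851 × 1000 = 298.51 mas.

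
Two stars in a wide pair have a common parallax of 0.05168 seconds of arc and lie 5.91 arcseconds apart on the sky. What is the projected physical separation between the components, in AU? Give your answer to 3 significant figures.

114 AU

d = 1/p = 1/0.05168″ = 19.35 pc.
At distance d (pc), an angle of θ arcsec spans θ·d AU: s = 5.91 × 19.35 = 114.36 AU.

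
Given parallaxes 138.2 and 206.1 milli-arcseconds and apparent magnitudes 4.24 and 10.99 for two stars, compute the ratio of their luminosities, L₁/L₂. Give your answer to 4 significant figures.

d₁ = 1/p₁ = 1/0.1382″ = 7.2359 pc; d₂ = 1/p₂ = 1/0.2061″ = 4.852 pc.
M₁ = m₁ − 5 log₁₀ d₁ + 5 = 4.24 − 4.2975 + 5 = 4.9425.
M₂ = 10.99 − 3.4296 + 5 = 12.5604.
L₁/L₂ = 10^(0.4(M₂ − M₁)) = 10^(0.4 × 7.6179) = 10^3.04716 = 1114.7.

L₁/L₂ = 1115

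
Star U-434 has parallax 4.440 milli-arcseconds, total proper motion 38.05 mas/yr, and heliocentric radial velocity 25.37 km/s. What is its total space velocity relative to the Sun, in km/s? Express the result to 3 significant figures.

d = 1/p = 1/0.004440″ = 225.23 pc.
μ = 38.05 mas/yr = 0.03805 ″/yr.
v_t = 4.740 μ d = 4.740 × 0.03805 × 225.23 = 40.622 km/s.
v = √(v_r² + v_t²) = √(25.37² + 40.622²) = √2293.78 = 47.893 km/s.

47.9 km/s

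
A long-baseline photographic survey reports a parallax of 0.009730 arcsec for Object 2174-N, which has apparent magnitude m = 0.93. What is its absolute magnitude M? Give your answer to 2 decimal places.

M = -4.13

d = 1/p = 1/0.009730″ = 102.77 pc.
m − M = 5 log₁₀(102.77) − 5 = 10.0593 − 5 = 5.0593.
M = m − (m − M) = 0.93 − 5.0593 = -4.13.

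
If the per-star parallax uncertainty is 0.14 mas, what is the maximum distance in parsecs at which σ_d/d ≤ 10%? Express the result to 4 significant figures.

714.3 pc

σ_d/d = σ_p/p, so the condition is σ_p/p ≤ 0.10, i.e. p ≥ σ_p/0.10.
p_min = 0.14/0.10 = 1.4 mas = 0.0014 arcsec.
d_max = 1/p_min = 1/0.0014 = 714.29 pc.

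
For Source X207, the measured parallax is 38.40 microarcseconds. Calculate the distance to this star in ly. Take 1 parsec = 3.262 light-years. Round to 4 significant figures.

84950 ly

p = 38.40 microarcseconds = 0.00003840 arcsec.
d = 1/p = 1/0.00003840 = 26042 pc.
In light-years: 26042 × 3.262 = 84949 ly.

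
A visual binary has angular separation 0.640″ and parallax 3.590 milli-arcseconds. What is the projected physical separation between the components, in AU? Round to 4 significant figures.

d = 1/p = 1/0.003590″ = 278.55 pc.
At distance d (pc), an angle of θ arcsec spans θ·d AU: s = 0.640 × 278.55 = 178.27 AU.

178.3 AU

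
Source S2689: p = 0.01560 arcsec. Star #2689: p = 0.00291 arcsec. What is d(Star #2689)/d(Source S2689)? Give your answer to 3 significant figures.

Since d = 1/p, d_B/d_A = p_A/p_B.
= 0.01560 / 0.00291 = 5.3608.

5.36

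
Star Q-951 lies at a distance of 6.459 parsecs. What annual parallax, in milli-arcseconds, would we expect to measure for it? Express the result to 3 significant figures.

p = 1/d = 1/6.459 = 0.15482 arcsec.
= 0.15482 × 1000 = 154.82 mas.

155 mas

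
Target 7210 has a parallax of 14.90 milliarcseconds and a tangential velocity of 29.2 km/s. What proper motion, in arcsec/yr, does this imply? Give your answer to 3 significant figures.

d = 1/p = 1/0.01490″ = 67.114 pc.
μ = v_t / (4.74 d) = 29.2 / (4.74 × 67.114) = 29.2 / 318.12 = 0.091789 ″/yr.

0.0918 arcsec/yr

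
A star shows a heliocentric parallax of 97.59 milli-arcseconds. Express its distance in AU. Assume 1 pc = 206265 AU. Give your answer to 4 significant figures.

2.114 × 10^6 AU

p = 97.59 milli-arcseconds = 0.09759 arcsec.
d = 1/p = 1/0.09759 = 10.247 pc.
In AU: 10.247 × 206265 = 2.1136 × 10^6 AU.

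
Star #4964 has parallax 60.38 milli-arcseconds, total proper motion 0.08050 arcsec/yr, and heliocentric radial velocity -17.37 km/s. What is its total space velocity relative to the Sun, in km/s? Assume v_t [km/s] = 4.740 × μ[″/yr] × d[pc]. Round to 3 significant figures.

d = 1/p = 1/0.06038″ = 16.562 pc.
v_t = 4.740 μ d = 4.740 × 0.08050 × 16.562 = 6.3196 km/s.
v = √(v_r² + v_t²) = √((-17.37)² + 6.3196²) = √341.654 = 18.484 km/s.

18.5 km/s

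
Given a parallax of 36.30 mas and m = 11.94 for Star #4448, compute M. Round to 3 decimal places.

d = 1/p = 1/0.03630″ = 27.548 pc.
m − M = 5 log₁₀(27.548) − 5 = 7.2005 − 5 = 2.2005.
M = m − (m − M) = 11.94 − 2.2005 = 9.740.

M = 9.740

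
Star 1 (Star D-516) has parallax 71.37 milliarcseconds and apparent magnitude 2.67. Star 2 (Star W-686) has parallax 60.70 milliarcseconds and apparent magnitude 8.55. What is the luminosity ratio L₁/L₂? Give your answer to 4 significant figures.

L₁/L₂ = 162.7

d₁ = 1/p₁ = 1/0.07137″ = 14.011 pc; d₂ = 1/p₂ = 1/0.06070″ = 16.474 pc.
M₁ = m₁ − 5 log₁₀ d₁ + 5 = 2.67 − 5.7323 + 5 = 1.9377.
M₂ = 8.55 − 6.0840 + 5 = 7.4660.
L₁/L₂ = 10^(0.4(M₂ − M₁)) = 10^(0.4 × 5.5283) = 10^2.21132 = 162.67.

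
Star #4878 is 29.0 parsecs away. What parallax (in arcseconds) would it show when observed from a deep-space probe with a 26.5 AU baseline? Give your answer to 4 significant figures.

0.9138 arcsec

p (arcsec) = B (AU) / d (pc).
p = 26.5 / 29.0 = 0.91379 arcsec.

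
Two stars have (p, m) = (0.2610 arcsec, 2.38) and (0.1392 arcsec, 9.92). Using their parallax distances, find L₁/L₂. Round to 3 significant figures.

d₁ = 1/p₁ = 1/0.2610″ = 3.8314 pc; d₂ = 1/p₂ = 1/0.1392″ = 7.1839 pc.
M₁ = m₁ − 5 log₁₀ d₁ + 5 = 2.38 − 2.9168 + 5 = 4.4632.
M₂ = 9.92 − 4.2818 + 5 = 10.6382.
L₁/L₂ = 10^(0.4(M₂ − M₁)) = 10^(0.4 × 6.1750) = 10^2.47000 = 295.12.

L₁/L₂ = 295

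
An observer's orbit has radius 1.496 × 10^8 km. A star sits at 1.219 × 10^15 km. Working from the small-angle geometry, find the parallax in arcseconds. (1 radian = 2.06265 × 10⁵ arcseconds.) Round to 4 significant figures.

0.02531 arcsec

θ ≈ B/d = (1.496 × 10^8) / (1.219 × 10^15) = 1.2272 × 10^-7 rad.
In arcseconds: 1.2272 × 10^-7 × 206265 = 0.025313″.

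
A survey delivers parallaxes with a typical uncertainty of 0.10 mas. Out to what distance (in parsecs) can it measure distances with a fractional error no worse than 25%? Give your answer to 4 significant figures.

2500 pc

σ_d/d = σ_p/p, so the condition is σ_p/p ≤ 0.25, i.e. p ≥ σ_p/0.25.
p_min = 0.10/0.25 = 0.4 mas = 0.0004 arcsec.
d_max = 1/p_min = 1/0.0004 = 2500 pc.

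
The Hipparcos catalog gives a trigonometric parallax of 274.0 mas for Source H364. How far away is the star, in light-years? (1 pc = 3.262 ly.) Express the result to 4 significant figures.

11.91 light years

p = 274.0 mas = 0.2740 arcsec.
d = 1/p = 1/0.2740 = 3.6496 pc.
In light-years: 3.6496 × 3.262 = 11.905 ly.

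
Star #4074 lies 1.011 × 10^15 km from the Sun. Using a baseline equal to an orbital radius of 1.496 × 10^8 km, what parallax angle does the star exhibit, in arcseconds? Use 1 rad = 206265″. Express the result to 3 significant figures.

0.0305 arcsec

θ ≈ B/d = (1.496 × 10^8) / (1.011 × 10^15) = 1.4797 × 10^-7 rad.
In arcseconds: 1.4797 × 10^-7 × 206265 = 0.030521″.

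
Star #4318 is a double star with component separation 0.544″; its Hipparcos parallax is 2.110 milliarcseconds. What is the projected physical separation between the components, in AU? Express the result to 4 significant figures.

d = 1/p = 1/0.002110″ = 473.93 pc.
At distance d (pc), an angle of θ arcsec spans θ·d AU: s = 0.544 × 473.93 = 257.82 AU.

257.8 AU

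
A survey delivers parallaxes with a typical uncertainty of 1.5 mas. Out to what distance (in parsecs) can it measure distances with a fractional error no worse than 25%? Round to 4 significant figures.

166.7 pc

σ_d/d = σ_p/p, so the condition is σ_p/p ≤ 0.25, i.e. p ≥ σ_p/0.25.
p_min = 1.5/0.25 = 6 mas = 0.006 arcsec.
d_max = 1/p_min = 1/0.006 = 166.67 pc.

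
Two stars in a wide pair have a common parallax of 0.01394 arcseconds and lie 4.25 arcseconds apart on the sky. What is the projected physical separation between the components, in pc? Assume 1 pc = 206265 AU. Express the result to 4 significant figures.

0.001478 pc

d = 1/p = 1/0.01394″ = 71.736 pc.
At distance d (pc), an angle of θ arcsec spans θ·d AU: s = 4.25 × 71.736 = 304.88 AU.
= 304.88 / 206265 = 0.0014781 pc.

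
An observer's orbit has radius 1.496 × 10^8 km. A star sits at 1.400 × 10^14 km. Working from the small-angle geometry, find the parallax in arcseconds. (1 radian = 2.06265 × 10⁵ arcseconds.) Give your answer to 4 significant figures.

θ ≈ B/d = (1.496 × 10^8) / (1.400 × 10^14) = 1.0686 × 10^-6 rad.
In arcseconds: 1.0686 × 10^-6 × 206265 = 0.22041″.

0.2204 arcsec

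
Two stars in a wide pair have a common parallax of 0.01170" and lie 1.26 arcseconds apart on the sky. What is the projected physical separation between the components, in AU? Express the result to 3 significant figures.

d = 1/p = 1/0.01170″ = 85.47 pc.
At distance d (pc), an angle of θ arcsec spans θ·d AU: s = 1.26 × 85.47 = 107.69 AU.

108 AU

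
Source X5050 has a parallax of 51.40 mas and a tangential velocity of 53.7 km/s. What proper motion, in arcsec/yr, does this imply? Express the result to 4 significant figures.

d = 1/p = 1/0.05140″ = 19.455 pc.
μ = v_t / (4.74 d) = 53.7 / (4.74 × 19.455) = 53.7 / 92.217 = 0.58232 ″/yr.

0.5823 arcsec/yr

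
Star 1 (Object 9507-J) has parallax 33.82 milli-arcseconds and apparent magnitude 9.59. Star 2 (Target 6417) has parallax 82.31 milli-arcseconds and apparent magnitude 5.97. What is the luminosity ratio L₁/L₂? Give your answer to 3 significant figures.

L₁/L₂ = 0.211

d₁ = 1/p₁ = 1/0.03382″ = 29.568 pc; d₂ = 1/p₂ = 1/0.08231″ = 12.149 pc.
M₁ = m₁ − 5 log₁₀ d₁ + 5 = 9.59 − 7.3541 + 5 = 7.2359.
M₂ = 5.97 − 5.4227 + 5 = 5.5473.
L₁/L₂ = 10^(0.4(M₂ − M₁)) = 10^(0.4 × (-1.6886)) = 10^(-0.67544) = 0.21113.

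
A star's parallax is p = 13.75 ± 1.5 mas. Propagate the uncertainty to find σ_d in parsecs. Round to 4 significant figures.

d = 1/p, so σ_d = σ_p / p².
σ_d = 0.00150 / (0.01375)² = 0.00150 / 0.00018906 = 7.934 pc.

7.934 pc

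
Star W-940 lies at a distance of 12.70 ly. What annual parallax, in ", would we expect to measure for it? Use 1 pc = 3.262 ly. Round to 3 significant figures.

0.257 "

d = 12.70 ly ÷ 3.262 = 3.8933 pc.
p = 1/d = 1/3.8933 = 0.25685 arcsec.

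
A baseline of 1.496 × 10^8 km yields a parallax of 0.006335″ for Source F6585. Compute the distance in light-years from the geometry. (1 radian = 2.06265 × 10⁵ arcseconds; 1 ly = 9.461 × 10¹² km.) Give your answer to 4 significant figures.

θ = 0.006335″ = 0.006335/206265 = 3.0713 × 10^-8 rad.
d = B/θ = (1.496 × 10^8) / (3.0713 × 10^-8) = 4.8709 × 10^15 km = (4.8709 × 10^15) / (9.461 × 10^12) ly = 514.84 ly.

514.8 ly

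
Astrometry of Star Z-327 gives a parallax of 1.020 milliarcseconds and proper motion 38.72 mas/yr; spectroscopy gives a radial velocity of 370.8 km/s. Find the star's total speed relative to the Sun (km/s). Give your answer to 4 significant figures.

d = 1/p = 1/0.001020″ = 980.39 pc.
μ = 38.72 mas/yr = 0.03872 ″/yr.
v_t = 4.740 μ d = 4.740 × 0.03872 × 980.39 = 179.93 km/s.
v = √(v_r² + v_t²) = √(370.8² + 179.93²) = √169867 = 412.15 km/s.

412.2 km/s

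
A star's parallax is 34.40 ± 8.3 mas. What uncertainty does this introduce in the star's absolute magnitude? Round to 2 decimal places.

M = m − 5 log₁₀ d + 5 = m + 5 log₁₀ p + 5, so ∂M/∂p = 5/(p ln 10).
σ_M = (5/ln 10) · (σ_p/p) = 2.1715 × 8.3/34.40 = 2.1715 × 0.24128 = 0.52394.

σ_M = 0.52 mag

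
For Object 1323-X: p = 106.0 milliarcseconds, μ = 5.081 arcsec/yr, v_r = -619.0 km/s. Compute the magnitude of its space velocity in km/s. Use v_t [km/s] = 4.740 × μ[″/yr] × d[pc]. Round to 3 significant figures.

659 km/s

d = 1/p = 1/0.1060″ = 9.434 pc.
v_t = 4.740 μ d = 4.740 × 5.081 × 9.434 = 227.21 km/s.
v = √(v_r² + v_t²) = √((-619.0)² + 227.21²) = √434785 = 659.38 km/s.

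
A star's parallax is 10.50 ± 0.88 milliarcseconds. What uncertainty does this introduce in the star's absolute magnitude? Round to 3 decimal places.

M = m − 5 log₁₀ d + 5 = m + 5 log₁₀ p + 5, so ∂M/∂p = 5/(p ln 10).
σ_M = (5/ln 10) · (σ_p/p) = 2.1715 × 0.88/10.50 = 2.1715 × 0.08381 = 0.18199.

σ_M = 0.182 mag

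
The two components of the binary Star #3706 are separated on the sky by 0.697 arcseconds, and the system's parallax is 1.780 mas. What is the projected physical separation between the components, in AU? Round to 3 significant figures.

392 AU

d = 1/p = 1/0.001780″ = 561.8 pc.
At distance d (pc), an angle of θ arcsec spans θ·d AU: s = 0.697 × 561.8 = 391.57 AU.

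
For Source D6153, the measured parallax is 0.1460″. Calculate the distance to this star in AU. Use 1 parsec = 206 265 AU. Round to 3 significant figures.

1.41 × 10^6 AU

d = 1/p = 1/0.1460 = 6.8493 pc.
In AU: 6.8493 × 206265 = 1.4128 × 10^6 AU.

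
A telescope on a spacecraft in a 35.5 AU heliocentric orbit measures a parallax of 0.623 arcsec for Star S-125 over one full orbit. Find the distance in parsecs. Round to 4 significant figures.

With baseline B (in AU) and parallax p (in arcsec), d = B/p parsecs.
d = 35.5 / 0.623 = 56.982 pc.

56.98 pc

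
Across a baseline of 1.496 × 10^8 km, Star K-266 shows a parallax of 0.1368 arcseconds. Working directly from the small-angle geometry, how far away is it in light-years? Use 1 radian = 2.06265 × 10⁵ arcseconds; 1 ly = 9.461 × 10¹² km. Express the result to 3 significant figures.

θ = 0.1368″ = 0.1368/206265 = 6.6322 × 10^-7 rad.
d = B/θ = (1.496 × 10^8) / (6.6322 × 10^-7) = 2.2557 × 10^14 km = (2.2557 × 10^14) / (9.461 × 10^12) ly = 23.842 ly.

23.8 ly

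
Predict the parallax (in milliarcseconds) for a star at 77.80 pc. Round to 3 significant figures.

p = 1/d = 1/77.8 = 0.012853 arcsec.
= 0.012853 × 1000 = 12.853 mas.

12.9 mas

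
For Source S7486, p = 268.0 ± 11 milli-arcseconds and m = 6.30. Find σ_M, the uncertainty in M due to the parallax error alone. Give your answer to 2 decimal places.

σ_M = 0.09 mag

M = m − 5 log₁₀ d + 5 = m + 5 log₁₀ p + 5, so ∂M/∂p = 5/(p ln 10).
σ_M = (5/ln 10) · (σ_p/p) = 2.1715 × 11/268.0 = 2.1715 × 0.041045 = 0.089129.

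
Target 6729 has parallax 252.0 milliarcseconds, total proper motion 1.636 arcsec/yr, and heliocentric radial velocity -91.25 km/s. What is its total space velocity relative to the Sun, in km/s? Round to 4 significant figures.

d = 1/p = 1/0.2520″ = 3.9683 pc.
v_t = 4.740 μ d = 4.740 × 1.636 × 3.9683 = 30.773 km/s.
v = √(v_r² + v_t²) = √((-91.25)² + 30.773²) = √9273.54 = 96.299 km/s.

96.30 km/s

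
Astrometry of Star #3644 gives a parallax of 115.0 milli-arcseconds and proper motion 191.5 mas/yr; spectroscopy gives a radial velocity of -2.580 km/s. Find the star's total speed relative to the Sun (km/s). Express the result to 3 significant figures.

8.30 km/s

d = 1/p = 1/0.1150″ = 8.6957 pc.
μ = 191.5 mas/yr = 0.1915 ″/yr.
v_t = 4.740 μ d = 4.740 × 0.1915 × 8.6957 = 7.8932 km/s.
v = √(v_r² + v_t²) = √((-2.580)² + 7.8932²) = √68.959 = 8.3042 km/s.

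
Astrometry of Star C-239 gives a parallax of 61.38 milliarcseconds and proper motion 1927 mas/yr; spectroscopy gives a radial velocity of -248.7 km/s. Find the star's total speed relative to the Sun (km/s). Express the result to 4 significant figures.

289.8 km/s

d = 1/p = 1/0.06138″ = 16.292 pc.
μ = 1927 mas/yr = 1.927 ″/yr.
v_t = 4.740 μ d = 4.740 × 1.927 × 16.292 = 148.81 km/s.
v = √(v_r² + v_t²) = √((-248.7)² + 148.81²) = √83996.1 = 289.82 km/s.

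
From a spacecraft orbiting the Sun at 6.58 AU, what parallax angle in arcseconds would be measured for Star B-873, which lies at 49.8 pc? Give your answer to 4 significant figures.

0.1321 arcsec

p (arcsec) = B (AU) / d (pc).
p = 6.58 / 49.8 = 0.13213 arcsec.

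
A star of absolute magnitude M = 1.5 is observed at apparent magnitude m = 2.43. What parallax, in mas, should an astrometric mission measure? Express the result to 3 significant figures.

65.2 mas

m − M = 2.43 − 1.5 = 0.93.
d = 10^((m−M)/5 + 1) = 10^1.186 = 15.346 pc.
p = 1/d = 1/15.346 = 0.065164 arcsec = 65.164 mas.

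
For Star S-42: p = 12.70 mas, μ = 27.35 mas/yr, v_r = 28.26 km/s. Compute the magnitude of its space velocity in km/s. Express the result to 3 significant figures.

d = 1/p = 1/0.01270″ = 78.74 pc.
μ = 27.35 mas/yr = 0.02735 ″/yr.
v_t = 4.740 μ d = 4.740 × 0.02735 × 78.74 = 10.208 km/s.
v = √(v_r² + v_t²) = √(28.26² + 10.208²) = √902.831 = 30.047 km/s.

30.0 km/s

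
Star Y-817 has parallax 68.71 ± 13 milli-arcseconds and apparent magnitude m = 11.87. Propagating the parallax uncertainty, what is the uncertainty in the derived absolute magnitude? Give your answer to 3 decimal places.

M = m − 5 log₁₀ d + 5 = m + 5 log₁₀ p + 5, so ∂M/∂p = 5/(p ln 10).
σ_M = (5/ln 10) · (σ_p/p) = 2.1715 × 13/68.71 = 2.1715 × 0.1892 = 0.41085.

σ_M = 0.411 mag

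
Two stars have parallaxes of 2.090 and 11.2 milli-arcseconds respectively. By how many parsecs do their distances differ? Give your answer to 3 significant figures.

d_A = 1/0.002090″ = 478.47 pc; d_B = 1/0.01120″ = 89.286 pc.
|d_B − d_A| = |89.286 − 478.47| = 389.18 pc.

389 pc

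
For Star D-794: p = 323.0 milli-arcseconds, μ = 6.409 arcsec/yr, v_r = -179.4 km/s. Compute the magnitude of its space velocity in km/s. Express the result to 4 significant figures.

202.6 km/s

d = 1/p = 1/0.3230″ = 3.096 pc.
v_t = 4.740 μ d = 4.740 × 6.409 × 3.096 = 94.052 km/s.
v = √(v_r² + v_t²) = √((-179.4)² + 94.052²) = √41030.1 = 202.56 km/s.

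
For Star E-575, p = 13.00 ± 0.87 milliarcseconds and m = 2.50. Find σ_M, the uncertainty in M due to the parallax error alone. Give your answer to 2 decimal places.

M = m − 5 log₁₀ d + 5 = m + 5 log₁₀ p + 5, so ∂M/∂p = 5/(p ln 10).
σ_M = (5/ln 10) · (σ_p/p) = 2.1715 × 0.87/13.00 = 2.1715 × 0.066923 = 0.14532.

σ_M = 0.15 mag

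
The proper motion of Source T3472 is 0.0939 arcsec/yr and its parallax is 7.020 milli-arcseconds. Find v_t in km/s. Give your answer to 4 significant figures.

63.40 km/s

d = 1/p = 1/0.007020″ = 142.45 pc.
v_t = 4.74 × μ × d = 4.74 × 0.0939 × 142.45 = 63.403 km/s.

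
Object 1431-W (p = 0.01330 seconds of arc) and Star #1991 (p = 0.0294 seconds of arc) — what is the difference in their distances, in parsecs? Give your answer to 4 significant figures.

d_A = 1/0.01330″ = 75.188 pc; d_B = 1/0.02940″ = 34.014 pc.
|d_B − d_A| = |34.014 − 75.188| = 41.174 pc.

41.17 pc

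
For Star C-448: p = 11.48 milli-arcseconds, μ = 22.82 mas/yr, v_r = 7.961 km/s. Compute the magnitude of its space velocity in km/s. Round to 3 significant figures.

d = 1/p = 1/0.01148″ = 87.108 pc.
μ = 22.82 mas/yr = 0.02282 ″/yr.
v_t = 4.740 μ d = 4.740 × 0.02282 × 87.108 = 9.4222 km/s.
v = √(v_r² + v_t²) = √(7.961² + 9.4222²) = √152.155 = 12.335 km/s.

12.3 km/s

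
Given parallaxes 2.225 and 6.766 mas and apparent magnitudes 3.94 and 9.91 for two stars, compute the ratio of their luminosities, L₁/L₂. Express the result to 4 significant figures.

d₁ = 1/p₁ = 1/0.002225″ = 449.44 pc; d₂ = 1/p₂ = 1/0.006766″ = 147.8 pc.
M₁ = m₁ − 5 log₁₀ d₁ + 5 = 3.94 − 13.2634 + 5 = -4.3234.
M₂ = 9.91 − 10.8484 + 5 = 4.0616.
L₁/L₂ = 10^(0.4(M₂ − M₁)) = 10^(0.4 × 8.3850) = 10^3.35400 = 2259.4.

L₁/L₂ = 2259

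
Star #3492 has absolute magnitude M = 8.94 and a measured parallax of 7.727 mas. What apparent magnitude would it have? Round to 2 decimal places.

m = 14.50

d = 1/p = 1/0.007727″ = 129.42 pc.
m − M = 5 log₁₀ d − 5 = 5 log₁₀(129.42) − 5 = 10.5600 − 5 = 5.5600.
m = M + (m − M) = 8.94 + 5.5600 = 14.50.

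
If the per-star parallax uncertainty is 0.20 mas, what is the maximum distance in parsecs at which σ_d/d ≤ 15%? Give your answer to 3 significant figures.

750 pc

σ_d/d = σ_p/p, so the condition is σ_p/p ≤ 0.15, i.e. p ≥ σ_p/0.15.
p_min = 0.20/0.15 = 1.3333 mas = 0.0013333 arcsec.
d_max = 1/p_min = 1/0.0013333 = 750.02 pc.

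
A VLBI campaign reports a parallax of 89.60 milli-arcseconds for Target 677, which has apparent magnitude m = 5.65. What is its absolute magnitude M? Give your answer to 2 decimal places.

d = 1/p = 1/0.08960″ = 11.161 pc.
m − M = 5 log₁₀(11.161) − 5 = 5.2385 − 5 = 0.2385.
M = m − (m − M) = 5.65 − 0.2385 = 5.41.

M = 5.41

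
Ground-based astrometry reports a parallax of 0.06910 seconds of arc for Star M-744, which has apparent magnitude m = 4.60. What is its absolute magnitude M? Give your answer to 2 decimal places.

d = 1/p = 1/0.06910″ = 14.472 pc.
m − M = 5 log₁₀(14.472) − 5 = 5.8026 − 5 = 0.8026.
M = m − (m − M) = 4.60 − 0.8026 = 3.80.

M = 3.80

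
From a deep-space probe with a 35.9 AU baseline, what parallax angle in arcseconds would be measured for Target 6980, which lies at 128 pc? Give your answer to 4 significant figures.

p (arcsec) = B (AU) / d (pc).
p = 35.9 / 128 = 0.28047 arcsec.

0.2805 arcsec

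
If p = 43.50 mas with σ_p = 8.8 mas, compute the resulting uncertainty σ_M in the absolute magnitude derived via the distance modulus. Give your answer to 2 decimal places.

M = m − 5 log₁₀ d + 5 = m + 5 log₁₀ p + 5, so ∂M/∂p = 5/(p ln 10).
σ_M = (5/ln 10) · (σ_p/p) = 2.1715 × 8.8/43.50 = 2.1715 × 0.2023 = 0.43929.

σ_M = 0.44 mag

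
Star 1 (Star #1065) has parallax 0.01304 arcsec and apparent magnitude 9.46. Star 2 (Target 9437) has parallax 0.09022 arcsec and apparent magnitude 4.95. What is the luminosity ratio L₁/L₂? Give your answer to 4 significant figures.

L₁/L₂ = 0.7517

d₁ = 1/p₁ = 1/0.01304″ = 76.687 pc; d₂ = 1/p₂ = 1/0.09022″ = 11.084 pc.
M₁ = m₁ − 5 log₁₀ d₁ + 5 = 9.46 − 9.4236 + 5 = 5.0364.
M₂ = 4.95 − 5.2235 + 5 = 4.7265.
L₁/L₂ = 10^(0.4(M₂ − M₁)) = 10^(0.4 × (-0.3099)) = 10^(-0.12396) = 0.75169.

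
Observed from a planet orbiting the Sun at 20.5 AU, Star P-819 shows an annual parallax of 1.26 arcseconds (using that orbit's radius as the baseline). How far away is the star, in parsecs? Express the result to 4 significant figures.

With baseline B (in AU) and parallax p (in arcsec), d = B/p parsecs.
d = 20.5 / 1.26 = 16.27 pc.

16.27 pc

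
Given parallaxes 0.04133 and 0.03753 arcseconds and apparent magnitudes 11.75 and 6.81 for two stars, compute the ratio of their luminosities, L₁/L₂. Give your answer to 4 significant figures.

d₁ = 1/p₁ = 1/0.04133″ = 24.195 pc; d₂ = 1/p₂ = 1/0.03753″ = 26.645 pc.
M₁ = m₁ − 5 log₁₀ d₁ + 5 = 11.75 − 6.9186 + 5 = 9.8314.
M₂ = 6.81 − 7.1281 + 5 = 4.6819.
L₁/L₂ = 10^(0.4(M₂ − M₁)) = 10^(0.4 × (-5.1495)) = 10^(-2.05980) = 0.0087136.

L₁/L₂ = 0.008714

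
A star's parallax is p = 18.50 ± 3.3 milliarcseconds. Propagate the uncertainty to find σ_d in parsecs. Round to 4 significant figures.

9.642 pc

d = 1/p, so σ_d = σ_p / p².
σ_d = 0.00330 / (0.01850)² = 0.00330 / 0.00034225 = 9.6421 pc.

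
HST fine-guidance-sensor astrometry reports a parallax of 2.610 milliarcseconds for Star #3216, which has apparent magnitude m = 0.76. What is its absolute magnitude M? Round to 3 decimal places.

d = 1/p = 1/0.002610″ = 383.14 pc.
m − M = 5 log₁₀(383.14) − 5 = 12.9168 − 5 = 7.9168.
M = m − (m − M) = 0.76 − 7.9168 = -7.157.

M = -7.157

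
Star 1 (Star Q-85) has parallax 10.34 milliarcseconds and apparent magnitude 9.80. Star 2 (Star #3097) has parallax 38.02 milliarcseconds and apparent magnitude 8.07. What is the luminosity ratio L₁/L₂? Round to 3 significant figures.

d₁ = 1/p₁ = 1/0.01034″ = 96.712 pc; d₂ = 1/p₂ = 1/0.03802″ = 26.302 pc.
M₁ = m₁ − 5 log₁₀ d₁ + 5 = 9.80 − 9.9274 + 5 = 4.8726.
M₂ = 8.07 − 7.0999 + 5 = 5.9701.
L₁/L₂ = 10^(0.4(M₂ − M₁)) = 10^(0.4 × 1.0975) = 10^0.43900 = 2.7479.

L₁/L₂ = 2.75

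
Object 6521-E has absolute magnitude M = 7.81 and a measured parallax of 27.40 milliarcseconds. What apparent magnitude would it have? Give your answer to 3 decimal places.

d = 1/p = 1/0.02740″ = 36.496 pc.
m − M = 5 log₁₀ d − 5 = 5 log₁₀(36.496) − 5 = 7.8112 − 5 = 2.8112.
m = M + (m − M) = 7.81 + 2.8112 = 10.621.

m = 10.621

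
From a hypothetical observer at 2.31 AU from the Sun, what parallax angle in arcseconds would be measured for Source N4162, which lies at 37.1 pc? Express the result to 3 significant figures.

0.0623 arcsec

p (arcsec) = B (AU) / d (pc).
p = 2.31 / 37.1 = 0.062264 arcsec.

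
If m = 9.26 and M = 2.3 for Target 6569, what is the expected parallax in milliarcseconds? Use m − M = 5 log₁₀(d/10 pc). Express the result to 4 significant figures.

m − M = 9.26 − 2.3 = 6.96.
d = 10^((m−M)/5 + 1) = 10^2.392 = 246.6 pc.
p = 1/d = 1/246.6 = 0.0040552 arcsec = 4.0552 mas.

4.055 mas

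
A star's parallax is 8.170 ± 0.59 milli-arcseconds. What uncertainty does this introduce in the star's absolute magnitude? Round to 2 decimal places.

M = m − 5 log₁₀ d + 5 = m + 5 log₁₀ p + 5, so ∂M/∂p = 5/(p ln 10).
σ_M = (5/ln 10) · (σ_p/p) = 2.1715 × 0.59/8.170 = 2.1715 × 0.072215 = 0.15681.

σ_M = 0.16 mag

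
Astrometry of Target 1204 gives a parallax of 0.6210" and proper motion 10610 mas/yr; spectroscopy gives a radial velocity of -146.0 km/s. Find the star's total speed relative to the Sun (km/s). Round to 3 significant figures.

d = 1/p = 1/0.6210″ = 1.6103 pc.
μ = 10610 mas/yr = 10.61 ″/yr.
v_t = 4.740 μ d = 4.740 × 10.61 × 1.6103 = 80.984 km/s.
v = √(v_r² + v_t²) = √((-146.0)² + 80.984²) = √27874.4 = 166.96 km/s.

167 km/s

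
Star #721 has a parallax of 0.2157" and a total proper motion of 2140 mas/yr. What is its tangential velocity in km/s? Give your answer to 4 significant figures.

d = 1/p = 1/0.2157″ = 4.6361 pc.
μ = 2140 mas/yr = 2.14 ″/yr.
v_t = 4.74 × μ × d = 4.74 × 2.14 × 4.6361 = 47.027 km/s.

47.03 km/s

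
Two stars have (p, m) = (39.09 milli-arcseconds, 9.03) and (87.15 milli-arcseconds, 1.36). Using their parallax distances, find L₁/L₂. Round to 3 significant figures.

L₁/L₂ = 0.00425

d₁ = 1/p₁ = 1/0.03909″ = 25.582 pc; d₂ = 1/p₂ = 1/0.08715″ = 11.474 pc.
M₁ = m₁ − 5 log₁₀ d₁ + 5 = 9.03 − 7.0397 + 5 = 6.9903.
M₂ = 1.36 − 5.2986 + 5 = 1.0614.
L₁/L₂ = 10^(0.4(M₂ − M₁)) = 10^(0.4 × (-5.9289)) = 10^(-2.37156) = 0.0042505.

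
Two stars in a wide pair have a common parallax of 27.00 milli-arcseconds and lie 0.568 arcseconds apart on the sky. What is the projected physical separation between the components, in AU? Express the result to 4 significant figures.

d = 1/p = 1/0.02700″ = 37.037 pc.
At distance d (pc), an angle of θ arcsec spans θ·d AU: s = 0.568 × 37.037 = 21.037 AU.

21.04 AU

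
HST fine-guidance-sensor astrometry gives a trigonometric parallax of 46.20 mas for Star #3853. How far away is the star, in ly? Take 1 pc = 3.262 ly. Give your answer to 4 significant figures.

p = 46.20 mas = 0.04620 arcsec.
d = 1/p = 1/0.04620 = 21.645 pc.
In light-years: 21.645 × 3.262 = 70.606 ly.

70.61 ly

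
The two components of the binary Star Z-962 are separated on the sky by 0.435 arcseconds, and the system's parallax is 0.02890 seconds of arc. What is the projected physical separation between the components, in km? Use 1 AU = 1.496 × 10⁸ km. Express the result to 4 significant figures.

2.252 × 10^9 km

d = 1/p = 1/0.02890″ = 34.602 pc.
At distance d (pc), an angle of θ arcsec spans θ·d AU: s = 0.435 × 34.602 = 15.052 AU.
= 15.052 × 1.496 × 10⁸ km = 2.2518 × 10^9 km.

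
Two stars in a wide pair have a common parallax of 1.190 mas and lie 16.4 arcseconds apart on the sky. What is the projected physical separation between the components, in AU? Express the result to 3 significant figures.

d = 1/p = 1/0.001190″ = 840.34 pc.
At distance d (pc), an angle of θ arcsec spans θ·d AU: s = 16.4 × 840.34 = 13782 AU.

13800 AU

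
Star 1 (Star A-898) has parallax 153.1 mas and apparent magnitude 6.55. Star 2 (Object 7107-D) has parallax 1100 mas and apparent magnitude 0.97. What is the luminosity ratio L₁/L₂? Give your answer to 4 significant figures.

L₁/L₂ = 0.3026

d₁ = 1/p₁ = 1/0.1531″ = 6.5317 pc; d₂ = 1/p₂ = 1/1.100″ = 0.90909 pc.
M₁ = m₁ − 5 log₁₀ d₁ + 5 = 6.55 − 4.0751 + 5 = 7.4749.
M₂ = 0.97 − (-0.2070) + 5 = 6.1770.
L₁/L₂ = 10^(0.4(M₂ − M₁)) = 10^(0.4 × (-1.2979)) = 10^(-0.51916) = 0.30258.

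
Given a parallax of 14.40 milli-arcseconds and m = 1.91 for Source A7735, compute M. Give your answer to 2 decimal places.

M = -2.30

d = 1/p = 1/0.01440″ = 69.444 pc.
m − M = 5 log₁₀(69.444) − 5 = 9.2082 − 5 = 4.2082.
M = m − (m − M) = 1.91 − 4.2082 = -2.30.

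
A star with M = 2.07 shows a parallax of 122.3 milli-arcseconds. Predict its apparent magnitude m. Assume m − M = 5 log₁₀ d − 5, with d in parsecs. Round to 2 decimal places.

d = 1/p = 1/0.1223″ = 8.1766 pc.
m − M = 5 log₁₀ d − 5 = 5 log₁₀(8.1766) − 5 = 4.5629 − 5 = -0.4371.
m = M + (m − M) = 2.07 + (-0.4371) = 1.63.

m = 1.63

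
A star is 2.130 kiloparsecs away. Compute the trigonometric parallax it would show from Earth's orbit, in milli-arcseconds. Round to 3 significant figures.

0.469 mas

d = 2.130 kpc = 2130 pc.
p = 1/d = 1/2130 = 0.00046948 arcsec.
= 0.00046948 × 1000 = 0.46948 mas.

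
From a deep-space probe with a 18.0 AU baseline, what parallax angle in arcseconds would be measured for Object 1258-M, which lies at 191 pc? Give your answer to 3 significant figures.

0.0942 arcsec

p (arcsec) = B (AU) / d (pc).
p = 18.0 / 191 = 0.094241 arcsec.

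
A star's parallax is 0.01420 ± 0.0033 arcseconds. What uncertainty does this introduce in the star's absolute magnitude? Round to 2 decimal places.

σ_M = 0.50 mag

M = m − 5 log₁₀ d + 5 = m + 5 log₁₀ p + 5, so ∂M/∂p = 5/(p ln 10).
σ_M = (5/ln 10) · (σ_p/p) = 2.1715 × 0.0033/0.01420 = 2.1715 × 0.23239 = 0.50463.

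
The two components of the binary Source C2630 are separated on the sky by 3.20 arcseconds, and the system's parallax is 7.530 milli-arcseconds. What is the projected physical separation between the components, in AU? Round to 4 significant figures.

d = 1/p = 1/0.007530″ = 132.8 pc.
At distance d (pc), an angle of θ arcsec spans θ·d AU: s = 3.20 × 132.8 = 424.96 AU.

425.0 AU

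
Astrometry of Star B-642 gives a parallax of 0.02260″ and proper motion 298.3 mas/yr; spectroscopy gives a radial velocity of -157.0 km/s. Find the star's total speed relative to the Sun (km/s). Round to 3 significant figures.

169 km/s

d = 1/p = 1/0.02260″ = 44.248 pc.
μ = 298.3 mas/yr = 0.2983 ″/yr.
v_t = 4.740 μ d = 4.740 × 0.2983 × 44.248 = 62.564 km/s.
v = √(v_r² + v_t²) = √((-157.0)² + 62.564²) = √28563.3 = 169.01 km/s.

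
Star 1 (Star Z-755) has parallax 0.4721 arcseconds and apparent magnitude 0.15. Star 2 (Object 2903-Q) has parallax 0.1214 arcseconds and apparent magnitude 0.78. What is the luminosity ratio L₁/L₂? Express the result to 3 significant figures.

d₁ = 1/p₁ = 1/0.4721″ = 2.1182 pc; d₂ = 1/p₂ = 1/0.1214″ = 8.2372 pc.
M₁ = m₁ − 5 log₁₀ d₁ + 5 = 0.15 − 1.6298 + 5 = 3.5202.
M₂ = 0.78 − 4.5789 + 5 = 1.2011.
L₁/L₂ = 10^(0.4(M₂ − M₁)) = 10^(0.4 × (-2.3191)) = 10^(-0.92764) = 0.11813.

L₁/L₂ = 0.118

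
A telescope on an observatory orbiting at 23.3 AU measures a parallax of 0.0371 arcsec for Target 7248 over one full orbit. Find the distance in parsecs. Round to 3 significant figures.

628 pc

With baseline B (in AU) and parallax p (in arcsec), d = B/p parsecs.
d = 23.3 / 0.0371 = 628.03 pc.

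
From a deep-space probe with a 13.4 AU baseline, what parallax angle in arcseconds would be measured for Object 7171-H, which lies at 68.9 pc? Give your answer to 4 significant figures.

0.1945 arcsec

p (arcsec) = B (AU) / d (pc).
p = 13.4 / 68.9 = 0.19448 arcsec.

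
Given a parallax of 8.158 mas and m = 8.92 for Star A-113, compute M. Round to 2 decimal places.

d = 1/p = 1/0.008158″ = 122.58 pc.
m − M = 5 log₁₀(122.58) − 5 = 10.4421 − 5 = 5.4421.
M = m − (m − M) = 8.92 − 5.4421 = 3.48.

M = 3.48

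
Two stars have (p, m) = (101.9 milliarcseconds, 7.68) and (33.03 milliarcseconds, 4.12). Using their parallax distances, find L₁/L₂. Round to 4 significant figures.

L₁/L₂ = 0.003958

d₁ = 1/p₁ = 1/0.1019″ = 9.8135 pc; d₂ = 1/p₂ = 1/0.03303″ = 30.276 pc.
M₁ = m₁ − 5 log₁₀ d₁ + 5 = 7.68 − 4.9591 + 5 = 7.7209.
M₂ = 4.12 − 7.4055 + 5 = 1.7145.
L₁/L₂ = 10^(0.4(M₂ − M₁)) = 10^(0.4 × (-6.0064)) = 10^(-2.40256) = 0.0039577.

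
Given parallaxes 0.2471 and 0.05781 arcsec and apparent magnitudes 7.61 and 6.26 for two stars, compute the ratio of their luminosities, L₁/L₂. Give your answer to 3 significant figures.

d₁ = 1/p₁ = 1/0.2471″ = 4.0469 pc; d₂ = 1/p₂ = 1/0.05781″ = 17.298 pc.
M₁ = m₁ − 5 log₁₀ d₁ + 5 = 7.61 − 3.0356 + 5 = 9.5744.
M₂ = 6.26 − 6.1900 + 5 = 5.0700.
L₁/L₂ = 10^(0.4(M₂ − M₁)) = 10^(0.4 × (-4.5044)) = 10^(-1.80176) = 0.015785.

L₁/L₂ = 0.0158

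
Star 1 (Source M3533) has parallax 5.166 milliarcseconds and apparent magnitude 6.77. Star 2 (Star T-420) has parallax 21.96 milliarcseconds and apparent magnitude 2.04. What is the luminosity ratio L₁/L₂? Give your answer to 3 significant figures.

d₁ = 1/p₁ = 1/0.005166″ = 193.57 pc; d₂ = 1/p₂ = 1/0.02196″ = 45.537 pc.
M₁ = m₁ − 5 log₁₀ d₁ + 5 = 6.77 − 11.4342 + 5 = 0.3358.
M₂ = 2.04 − 8.2918 + 5 = -1.2518.
L₁/L₂ = 10^(0.4(M₂ − M₁)) = 10^(0.4 × (-1.5876)) = 10^(-0.63504) = 0.23172.

L₁/L₂ = 0.232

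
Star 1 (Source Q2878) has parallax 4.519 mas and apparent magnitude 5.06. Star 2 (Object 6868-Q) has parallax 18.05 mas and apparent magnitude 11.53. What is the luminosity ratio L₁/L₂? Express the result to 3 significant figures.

L₁/L₂ = 6180

d₁ = 1/p₁ = 1/0.004519″ = 221.29 pc; d₂ = 1/p₂ = 1/0.01805″ = 55.402 pc.
M₁ = m₁ − 5 log₁₀ d₁ + 5 = 5.06 − 11.7248 + 5 = -1.6648.
M₂ = 11.53 − 8.7176 + 5 = 7.8124.
L₁/L₂ = 10^(0.4(M₂ − M₁)) = 10^(0.4 × 9.4772) = 10^3.79088 = 6178.5.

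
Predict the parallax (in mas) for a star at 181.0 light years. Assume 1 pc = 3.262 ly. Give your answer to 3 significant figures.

d = 181.0 ly ÷ 3.262 = 55.487 pc.
p = 1/d = 1/55.487 = 0.018022 arcsec.
= 0.018022 × 1000 = 18.022 mas.

18.0 mas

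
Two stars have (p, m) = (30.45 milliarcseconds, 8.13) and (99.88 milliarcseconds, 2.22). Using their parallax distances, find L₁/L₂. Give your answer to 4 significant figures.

d₁ = 1/p₁ = 1/0.03045″ = 32.841 pc; d₂ = 1/p₂ = 1/0.09988″ = 10.012 pc.
M₁ = m₁ − 5 log₁₀ d₁ + 5 = 8.13 − 7.5821 + 5 = 5.5479.
M₂ = 2.22 − 5.0026 + 5 = 2.2174.
L₁/L₂ = 10^(0.4(M₂ − M₁)) = 10^(0.4 × (-3.3305)) = 10^(-1.33220) = 0.046537.

L₁/L₂ = 0.04654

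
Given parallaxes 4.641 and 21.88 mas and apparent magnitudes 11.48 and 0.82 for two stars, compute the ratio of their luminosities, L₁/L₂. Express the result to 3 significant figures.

L₁/L₂ = 0.00121

d₁ = 1/p₁ = 1/0.004641″ = 215.47 pc; d₂ = 1/p₂ = 1/0.02188″ = 45.704 pc.
M₁ = m₁ − 5 log₁₀ d₁ + 5 = 11.48 − 11.6669 + 5 = 4.8131.
M₂ = 0.82 − 8.2998 + 5 = -2.4798.
L₁/L₂ = 10^(0.4(M₂ − M₁)) = 10^(0.4 × (-7.2929)) = 10^(-2.91716) = 0.0012102.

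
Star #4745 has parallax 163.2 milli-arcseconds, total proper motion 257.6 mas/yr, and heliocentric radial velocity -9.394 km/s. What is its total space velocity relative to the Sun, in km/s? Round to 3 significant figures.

d = 1/p = 1/0.1632″ = 6.1275 pc.
μ = 257.6 mas/yr = 0.2576 ″/yr.
v_t = 4.740 μ d = 4.740 × 0.2576 × 6.1275 = 7.4818 km/s.
v = √(v_r² + v_t²) = √((-9.394)² + 7.4818²) = √144.225 = 12.009 km/s.

12.0 km/s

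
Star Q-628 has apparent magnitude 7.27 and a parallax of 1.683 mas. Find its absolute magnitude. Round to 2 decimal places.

d = 1/p = 1/0.001683″ = 594.18 pc.
m − M = 5 log₁₀(594.18) − 5 = 13.8696 − 5 = 8.8696.
M = m − (m − M) = 7.27 − 8.8696 = -1.60.

M = -1.60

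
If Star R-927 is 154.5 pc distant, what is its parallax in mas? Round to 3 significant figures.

6.47 mas

p = 1/d = 1/154.5 = 0.0064725 arcsec.
= 0.0064725 × 1000 = 6.4725 mas.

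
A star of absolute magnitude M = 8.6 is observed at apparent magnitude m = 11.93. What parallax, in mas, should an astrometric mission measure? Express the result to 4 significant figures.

21.58 mas

m − M = 11.93 − 8.6 = 3.33.
d = 10^((m−M)/5 + 1) = 10^1.666 = 46.345 pc.
p = 1/d = 1/46.345 = 0.021577 arcsec = 21.577 mas.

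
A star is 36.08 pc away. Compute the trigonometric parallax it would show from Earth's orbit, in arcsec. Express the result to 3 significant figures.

0.0277 arcsec

p = 1/d = 1/36.08 = 0.027716 arcsec.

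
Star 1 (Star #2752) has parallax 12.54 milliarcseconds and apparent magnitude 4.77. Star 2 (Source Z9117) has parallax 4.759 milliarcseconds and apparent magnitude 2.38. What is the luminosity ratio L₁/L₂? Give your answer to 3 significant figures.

L₁/L₂ = 0.0159

d₁ = 1/p₁ = 1/0.01254″ = 79.745 pc; d₂ = 1/p₂ = 1/0.004759″ = 210.13 pc.
M₁ = m₁ − 5 log₁₀ d₁ + 5 = 4.77 − 9.5085 + 5 = 0.2615.
M₂ = 2.38 − 11.6124 + 5 = -4.2324.
L₁/L₂ = 10^(0.4(M₂ − M₁)) = 10^(0.4 × (-4.4939)) = 10^(-1.79756) = 0.015938.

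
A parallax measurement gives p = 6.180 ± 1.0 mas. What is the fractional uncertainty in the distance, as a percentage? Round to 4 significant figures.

For d = 1/p, |σ_d/d| = |σ_p/p|.
σ_p/p = 1.0 / 6.180 = 0.16181 = 16.181%.

16.18%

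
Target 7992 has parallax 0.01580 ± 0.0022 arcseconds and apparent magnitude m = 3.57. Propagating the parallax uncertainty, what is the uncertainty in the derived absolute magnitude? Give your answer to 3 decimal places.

σ_M = 0.302 mag

M = m − 5 log₁₀ d + 5 = m + 5 log₁₀ p + 5, so ∂M/∂p = 5/(p ln 10).
σ_M = (5/ln 10) · (σ_p/p) = 2.1715 × 0.0022/0.01580 = 2.1715 × 0.13924 = 0.30236.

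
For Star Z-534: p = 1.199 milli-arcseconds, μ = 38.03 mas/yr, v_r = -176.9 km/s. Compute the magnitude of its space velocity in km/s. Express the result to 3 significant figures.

232 km/s

d = 1/p = 1/0.001199″ = 834.03 pc.
μ = 38.03 mas/yr = 0.03803 ″/yr.
v_t = 4.740 μ d = 4.740 × 0.03803 × 834.03 = 150.34 km/s.
v = √(v_r² + v_t²) = √((-176.9)² + 150.34²) = √53895.7 = 232.15 km/s.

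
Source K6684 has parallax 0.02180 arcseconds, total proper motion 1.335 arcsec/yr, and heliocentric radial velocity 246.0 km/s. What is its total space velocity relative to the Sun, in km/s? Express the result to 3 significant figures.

d = 1/p = 1/0.02180″ = 45.872 pc.
v_t = 4.740 μ d = 4.740 × 1.335 × 45.872 = 290.27 km/s.
v = √(v_r² + v_t²) = √(246.0² + 290.27²) = √144773 = 380.49 km/s.

380 km/s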